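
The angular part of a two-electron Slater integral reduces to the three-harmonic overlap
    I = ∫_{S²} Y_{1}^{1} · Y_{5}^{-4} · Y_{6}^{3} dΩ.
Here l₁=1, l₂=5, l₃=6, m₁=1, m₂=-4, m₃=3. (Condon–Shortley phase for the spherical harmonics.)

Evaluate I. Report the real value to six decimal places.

Rules hold: Σm=0, L=12 even, 4≤6≤6.
N = 3·11·13 = 429
Δ = 0!·2!·10!/13! = 1/858
Racah Σ t=0..0: t=0:+1/14400 = 1/14400
⇒ 3j(1 5 6; 0 0 0)² = 6/143, sgn +1
Racah Σ t=0..0: t=0:+1/725760 = 1/725760
⇒ 3j(1 5 6; 1 -4 3)² = 1/286, sgn -1
4πI² = N·(3j₀)²·(3jₘ)² = 9/143
I = -1·√(0.0629371/4π) = -0.07076985

-0.070770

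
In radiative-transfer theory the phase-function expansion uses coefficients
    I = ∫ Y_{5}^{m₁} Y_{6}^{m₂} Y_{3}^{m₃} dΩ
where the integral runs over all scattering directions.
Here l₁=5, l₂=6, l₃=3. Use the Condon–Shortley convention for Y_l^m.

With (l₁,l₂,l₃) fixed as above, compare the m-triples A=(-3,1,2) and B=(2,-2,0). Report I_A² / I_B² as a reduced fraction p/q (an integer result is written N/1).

Same 5,6,3: normalisation and zero-m 3j drop out of the ratio.
A: Δ: 8! 2! 4! / 15! → 1/675675; sum: t=6:+1/17280 t=7:−1/120960 = 1/20160; 3j²(5 6 3; -3 1 2) = Δ·Π!·Σ² = 64/3003  (sign -1)
B: Δ: 8! 2! 4! / 15! → 1/675675; sum: t=1:−1/60480 t=2:+1/5760 t=3:−1/8640 = 1/24192; 3j²(5 6 3; 2 -2 0) = Δ·Π!·Σ² = 8/3003  (sign -1)
I_A²/I_B² = (64/3003)/(8/3003) = 8/1

8/1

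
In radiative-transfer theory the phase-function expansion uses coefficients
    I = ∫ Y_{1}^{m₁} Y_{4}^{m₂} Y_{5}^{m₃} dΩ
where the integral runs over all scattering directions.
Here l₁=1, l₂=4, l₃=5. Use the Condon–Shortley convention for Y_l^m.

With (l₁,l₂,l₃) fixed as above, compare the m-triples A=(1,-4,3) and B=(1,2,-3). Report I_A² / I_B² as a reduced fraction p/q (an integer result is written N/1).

l's match ⇒ only the (l;m) 3-j factors differ between A and B.
A: triangle coeff Δ(1,4,5) = 1/495; Σ_t [0,0]: t=0:+1/80640 = 1/80640; (3j)²=1/495 [(1 4 5; 1 -4 3)], sign=+1
B: triangle coeff Δ(1,4,5) = 1/495; Σ_t [0,0]: t=0:+1/2880 = 1/2880; (3j)²=28/495 [(1 4 5; 1 2 -3)], sign=+1
I_A²/I_B² = (1/495)/(28/495) = 1/28

1/28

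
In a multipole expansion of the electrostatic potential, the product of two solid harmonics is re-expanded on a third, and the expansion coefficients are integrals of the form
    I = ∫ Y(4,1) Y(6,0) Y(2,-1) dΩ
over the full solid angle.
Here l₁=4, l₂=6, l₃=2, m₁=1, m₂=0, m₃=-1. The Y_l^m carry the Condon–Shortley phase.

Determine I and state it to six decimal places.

m-sum 0 ✓  L=12 even ✓  2≤2≤10 ✓
Π(2lᵢ+1) = 9×13×5 = 585
triangle coeff Δ(4,6,2) = 1/6435
Σ_t [4,4]: t=4:+1/2304 = 1/2304
(3j)²=5/143 [(4 6 2; 0 0 0)], sign=+1
Σ_t [3,3]: t=3:−1/4320 = -1/4320
(3j)²=8/429 [(4 6 2; 1 0 -1)], sign=+1
⇒ 4πI² = 600/1573
I = (+1)√(600/1573/(4π)) = 0.17422334

0.174223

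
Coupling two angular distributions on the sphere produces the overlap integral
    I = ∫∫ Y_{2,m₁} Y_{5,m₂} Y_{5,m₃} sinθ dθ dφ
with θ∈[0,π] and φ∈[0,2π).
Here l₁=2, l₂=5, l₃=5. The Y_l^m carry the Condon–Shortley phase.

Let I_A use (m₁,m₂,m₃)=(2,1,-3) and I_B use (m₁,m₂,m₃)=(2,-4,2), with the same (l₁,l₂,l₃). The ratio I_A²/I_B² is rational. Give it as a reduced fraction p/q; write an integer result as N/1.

14/9

Shared (l₁,l₂,l₃)=(2,5,5): N and (l;000)² cancel in I_A²/I_B².
A: Δ = 2!·2!·8!/13! = 1/38610; Racah Σ t=0..0: t=0:+1/5760 = 1/5760; ⇒ 3j(2 5 5; 2 1 -3)² = 56/2145, sgn +1
B: Δ = 2!·2!·8!/13! = 1/38610; Racah Σ t=0..0: t=0:+1/20160 = 1/20160; ⇒ 3j(2 5 5; 2 -4 2)² = 12/715, sgn -1
I_A²/I_B² = (56/2145)/(12/715) = 14/9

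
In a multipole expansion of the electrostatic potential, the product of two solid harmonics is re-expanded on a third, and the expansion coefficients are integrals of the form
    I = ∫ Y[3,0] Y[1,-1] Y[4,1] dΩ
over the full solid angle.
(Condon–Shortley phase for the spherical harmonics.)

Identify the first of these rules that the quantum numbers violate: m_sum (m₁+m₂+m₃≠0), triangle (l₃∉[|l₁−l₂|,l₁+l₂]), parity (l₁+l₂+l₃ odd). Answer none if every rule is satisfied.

none

azimuthal sum: 0 − 1 + 1 = 0  ✓
2 ≤ 4 ≤ 4 (triangle on l)  ✓
L = 3 + 1 + 4 = 8 (even)  ✓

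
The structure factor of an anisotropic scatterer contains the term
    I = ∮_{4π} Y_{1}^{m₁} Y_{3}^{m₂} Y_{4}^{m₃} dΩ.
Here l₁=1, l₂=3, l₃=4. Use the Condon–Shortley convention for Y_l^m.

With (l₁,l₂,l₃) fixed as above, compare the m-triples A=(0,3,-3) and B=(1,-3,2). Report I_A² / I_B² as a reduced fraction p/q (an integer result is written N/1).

7/1

l's match ⇒ only the (l;m) 3-j factors differ between A and B.
A: triangle coeff Δ(1,3,4) = 1/252; Σ_t [0,0]: t=0:+1/720 = 1/720; (3j)²=1/36 [(1 3 4; 0 3 -3)], sign=-1
B: triangle coeff Δ(1,3,4) = 1/252; Σ_t [0,0]: t=0:+1/1440 = 1/1440; (3j)²=1/252 [(1 3 4; 1 -3 2)], sign=+1
I_A²/I_B² = (1/36)/(1/252) = 7/1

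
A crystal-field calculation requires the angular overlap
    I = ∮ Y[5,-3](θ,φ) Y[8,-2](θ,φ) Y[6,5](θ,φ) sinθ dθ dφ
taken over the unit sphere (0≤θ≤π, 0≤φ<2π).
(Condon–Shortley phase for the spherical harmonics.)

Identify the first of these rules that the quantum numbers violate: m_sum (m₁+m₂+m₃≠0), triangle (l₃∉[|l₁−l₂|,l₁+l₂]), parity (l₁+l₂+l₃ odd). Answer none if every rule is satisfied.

parity

azimuthal sum: -3 − 2 + 5 = 0  ✓
3 ≤ 6 ≤ 13 (triangle on l)  ✓
L = 5 + 8 + 6 = 19 (odd)  ✗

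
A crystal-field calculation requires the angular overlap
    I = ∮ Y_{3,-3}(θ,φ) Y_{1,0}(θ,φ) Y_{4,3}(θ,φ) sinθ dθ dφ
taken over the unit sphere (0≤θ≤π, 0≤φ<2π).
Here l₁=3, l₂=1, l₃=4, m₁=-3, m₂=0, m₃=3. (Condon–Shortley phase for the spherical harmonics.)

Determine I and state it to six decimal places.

Rules hold: Σm=0, L=8 even, 2≤4≤4.
N = 7·3·9 = 189
Δ = 0!·6!·2!/9! = 1/252
Racah Σ t=0..0: t=0:+1/36 = 1/36
⇒ 3j(3 1 4; 0 0 0)² = 4/63, sgn +1
Racah Σ t=0..0: t=0:+1/720 = 1/720
⇒ 3j(3 1 4; -3 0 3)² = 1/36, sgn -1
4πI² = N·(3j₀)²·(3jₘ)² = 1/3
I = -1·√(0.333333/4π) = -0.16286750

-0.162868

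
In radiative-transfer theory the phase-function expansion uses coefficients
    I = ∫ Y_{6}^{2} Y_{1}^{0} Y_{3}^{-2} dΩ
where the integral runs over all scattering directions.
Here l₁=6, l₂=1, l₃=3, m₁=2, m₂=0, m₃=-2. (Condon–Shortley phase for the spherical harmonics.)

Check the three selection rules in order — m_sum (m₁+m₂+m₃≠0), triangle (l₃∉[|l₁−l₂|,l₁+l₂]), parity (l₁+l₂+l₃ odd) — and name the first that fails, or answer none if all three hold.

azimuthal sum: 2 + 0 − 2 = 0  ✓
5 ≤ 3 ≤ 7 (triangle on l)  ✗
L = 6 + 1 + 3 = 10 (even)

triangle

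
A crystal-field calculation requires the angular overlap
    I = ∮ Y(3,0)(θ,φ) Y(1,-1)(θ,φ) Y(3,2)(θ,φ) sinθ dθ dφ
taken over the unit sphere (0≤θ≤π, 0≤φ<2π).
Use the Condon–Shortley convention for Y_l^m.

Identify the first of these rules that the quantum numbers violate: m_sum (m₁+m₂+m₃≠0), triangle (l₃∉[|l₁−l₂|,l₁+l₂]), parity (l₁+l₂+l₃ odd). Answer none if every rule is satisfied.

m_sum

Σmᵢ = 1  ✗
l₃∈[|l₁−l₂|,l₁+l₂]=[2,4], have l₃=3
Σlᵢ = 7 ⇒ odd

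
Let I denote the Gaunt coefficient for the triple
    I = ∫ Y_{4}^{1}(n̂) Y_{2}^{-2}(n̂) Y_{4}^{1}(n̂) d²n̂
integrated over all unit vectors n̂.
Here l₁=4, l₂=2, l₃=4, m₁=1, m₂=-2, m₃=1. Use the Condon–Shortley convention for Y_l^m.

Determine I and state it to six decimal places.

0.200662

Rules hold: Σm=0, L=10 even, 2≤4≤6.
N = 9·5·9 = 405
Δ = 2!·6!·2!/11! = 1/13860
Racah Σ t=0..2: t=0:+1/192 t=1:−1/36 t=2:+1/192 = -5/288
⇒ 3j(4 2 4; 0 0 0)² = 20/693, sgn -1
Racah Σ t=0..0: t=0:+1/144 = 1/144
⇒ 3j(4 2 4; 1 -2 1)² = 10/231, sgn -1
4πI² = N·(3j₀)²·(3jₘ)² = 3000/5929
I = +1·√(0.505988/4π) = 0.20066192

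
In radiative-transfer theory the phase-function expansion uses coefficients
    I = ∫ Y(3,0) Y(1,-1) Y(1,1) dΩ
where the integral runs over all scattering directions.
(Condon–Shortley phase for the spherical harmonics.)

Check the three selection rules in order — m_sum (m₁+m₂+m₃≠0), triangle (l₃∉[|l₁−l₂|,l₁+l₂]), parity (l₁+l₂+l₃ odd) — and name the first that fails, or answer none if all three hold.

Σmᵢ = 0  ✓
l₃∈[|l₁−l₂|,l₁+l₂]=[2,4], have l₃=1  ✗
Σlᵢ = 5 ⇒ odd

triangle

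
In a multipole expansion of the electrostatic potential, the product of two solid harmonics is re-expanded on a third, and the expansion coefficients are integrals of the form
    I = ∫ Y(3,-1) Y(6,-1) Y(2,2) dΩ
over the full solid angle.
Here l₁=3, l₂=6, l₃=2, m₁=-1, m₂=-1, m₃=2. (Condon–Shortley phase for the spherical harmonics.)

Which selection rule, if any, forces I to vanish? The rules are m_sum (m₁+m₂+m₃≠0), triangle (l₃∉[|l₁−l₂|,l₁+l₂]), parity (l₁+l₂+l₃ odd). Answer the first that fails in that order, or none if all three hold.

triangle

azimuthal sum: -1 − 1 + 2 = 0  ✓
3 ≤ 2 ≤ 9 (triangle on l)  ✗
L = 3 + 6 + 2 = 11 (odd)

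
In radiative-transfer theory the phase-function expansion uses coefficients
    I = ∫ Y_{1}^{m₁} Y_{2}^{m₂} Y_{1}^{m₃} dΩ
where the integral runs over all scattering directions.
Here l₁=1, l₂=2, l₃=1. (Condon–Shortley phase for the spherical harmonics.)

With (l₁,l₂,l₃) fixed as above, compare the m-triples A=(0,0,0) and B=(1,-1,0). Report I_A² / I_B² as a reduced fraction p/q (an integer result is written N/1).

4/3

l's match ⇒ only the (l;m) 3-j factors differ between A and B.
A: triangle coeff Δ(1,2,1) = 1/30; Σ_t [1,1]: t=1:−1/1 = -1/1; (3j)²=2/15 [(1 2 1; 0 0 0)], sign=+1
B: triangle coeff Δ(1,2,1) = 1/30; Σ_t [0,0]: t=0:+1/2 = 1/2; (3j)²=1/10 [(1 2 1; 1 -1 0)], sign=-1
I_A²/I_B² = (2/15)/(1/10) = 4/3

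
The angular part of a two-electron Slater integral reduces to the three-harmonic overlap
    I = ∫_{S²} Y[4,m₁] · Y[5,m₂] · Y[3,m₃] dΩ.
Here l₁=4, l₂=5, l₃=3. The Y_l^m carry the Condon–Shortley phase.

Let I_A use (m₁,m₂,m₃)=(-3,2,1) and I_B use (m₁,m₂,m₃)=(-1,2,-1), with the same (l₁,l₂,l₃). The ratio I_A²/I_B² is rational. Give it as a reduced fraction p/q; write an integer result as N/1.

343/256

l's match ⇒ only the (l;m) 3-j factors differ between A and B.
A: triangle coeff Δ(4,5,3) = 1/180180; Σ_t [5,6]: t=5:−1/960 t=6:+1/4320 = -7/8640; (3j)²=343/12870 [(4 5 3; -3 2 1)], sign=-1
B: triangle coeff Δ(4,5,3) = 1/180180; Σ_t [3,5]: t=3:−1/1728 t=4:+1/288 t=5:−1/960 = 1/540; (3j)²=128/6435 [(4 5 3; -1 2 -1)], sign=+1
I_A²/I_B² = (343/12870)/(128/6435) = 343/256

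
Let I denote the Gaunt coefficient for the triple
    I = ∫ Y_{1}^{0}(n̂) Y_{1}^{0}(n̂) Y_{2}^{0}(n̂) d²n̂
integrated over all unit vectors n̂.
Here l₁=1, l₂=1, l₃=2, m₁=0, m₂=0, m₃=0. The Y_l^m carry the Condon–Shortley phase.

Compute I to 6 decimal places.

Checks pass: Σm=0; 4 even; l₃=2∈[0,2].
(2·1+1)(2·1+1)(2·2+1) = 45
Δ: 0! 2! 2! / 5! → 1/30
sum: t=0:+1/1 = 1/1
3j²(1 1 2; 0 0 0) = Δ·Π!·Σ² = 2/15  (sign +1)
(m-triple is (0,0,0) — same symbol as above.)
combine: 4πI² = 45·2/15·2/15 = 4/5
take √, sign +1: I = 0.25231325

0.252313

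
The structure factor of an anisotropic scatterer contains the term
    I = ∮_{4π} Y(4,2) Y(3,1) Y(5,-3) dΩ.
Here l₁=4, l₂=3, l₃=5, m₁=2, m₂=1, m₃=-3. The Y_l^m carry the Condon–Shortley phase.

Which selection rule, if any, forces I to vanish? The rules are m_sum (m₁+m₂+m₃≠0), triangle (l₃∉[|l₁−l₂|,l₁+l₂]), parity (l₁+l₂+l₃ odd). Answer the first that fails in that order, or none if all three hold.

m₁+m₂+m₃ = 2 + 1 − 3 = 0  ✓
triangle: |4−3|=1 ≤ l₃=5 ≤ 4+3=7  ✓
parity: l₁+l₂+l₃ = 12 is even  ✓

none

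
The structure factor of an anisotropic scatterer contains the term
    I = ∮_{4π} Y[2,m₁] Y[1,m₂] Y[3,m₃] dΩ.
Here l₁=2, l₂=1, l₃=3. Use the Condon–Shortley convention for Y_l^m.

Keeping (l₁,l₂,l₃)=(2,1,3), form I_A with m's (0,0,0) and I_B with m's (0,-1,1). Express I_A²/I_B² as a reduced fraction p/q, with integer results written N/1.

l's match ⇒ only the (l;m) 3-j factors differ between A and B.
A: triangle coeff Δ(2,1,3) = 1/105; Σ_t [0,0]: t=0:+1/4 = 1/4; (3j)²=3/35 [(2 1 3; 0 0 0)], sign=-1
B: triangle coeff Δ(2,1,3) = 1/105; Σ_t [0,0]: t=0:+1/8 = 1/8; (3j)²=2/35 [(2 1 3; 0 -1 1)], sign=+1
I_A²/I_B² = (3/35)/(2/35) = 3/2

3/2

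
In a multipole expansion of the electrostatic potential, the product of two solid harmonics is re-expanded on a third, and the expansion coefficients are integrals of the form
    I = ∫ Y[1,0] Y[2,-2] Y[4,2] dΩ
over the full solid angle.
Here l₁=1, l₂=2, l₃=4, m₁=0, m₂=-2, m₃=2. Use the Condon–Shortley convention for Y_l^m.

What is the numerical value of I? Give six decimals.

0.000000

l₃=4 ∉ [1,3] — triangle fails ⇒ I = 0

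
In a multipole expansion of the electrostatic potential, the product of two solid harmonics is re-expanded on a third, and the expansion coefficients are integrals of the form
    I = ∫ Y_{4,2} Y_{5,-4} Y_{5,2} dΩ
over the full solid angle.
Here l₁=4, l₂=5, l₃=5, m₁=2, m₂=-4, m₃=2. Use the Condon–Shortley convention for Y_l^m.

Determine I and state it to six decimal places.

0.118854

Rules hold: Σm=0, L=14 even, 1≤5≤9.
N = 9·11·11 = 1089
Δ = 4!·4!·6!/15! = 1/3153150
Racah Σ t=0..4: t=0:+1/69120 t=1:−1/1728 t=2:+1/576 t=3:−1/1728 t=4:+1/69120 = 7/11520
⇒ 3j(4 5 5; 0 0 0)² = 2/143, sgn -1
Racah Σ t=0..1: t=0:+1/11520 t=1:−1/25920 = 1/20736
⇒ 3j(4 5 5; 2 -4 2)² = 5/429, sgn -1
4πI² = N·(3j₀)²·(3jₘ)² = 30/169
I = +1·√(0.177515/4π) = 0.11885360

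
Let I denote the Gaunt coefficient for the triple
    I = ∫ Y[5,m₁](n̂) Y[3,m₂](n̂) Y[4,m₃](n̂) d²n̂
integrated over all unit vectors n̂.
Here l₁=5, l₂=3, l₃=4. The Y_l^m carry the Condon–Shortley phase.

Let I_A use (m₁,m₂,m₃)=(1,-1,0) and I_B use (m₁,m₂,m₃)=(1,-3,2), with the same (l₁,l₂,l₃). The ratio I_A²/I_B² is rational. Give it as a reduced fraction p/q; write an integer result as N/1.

l's match ⇒ only the (l;m) 3-j factors differ between A and B.
A: triangle coeff Δ(5,3,4) = 1/180180; Σ_t [0,2]: t=0:+1/2304 t=1:−1/216 t=2:+1/384 = -11/6912; (3j)²=11/1638 [(5 3 4; 1 -1 0)], sign=-1
B: triangle coeff Δ(5,3,4) = 1/180180; Σ_t [0,0]: t=0:+1/2304 = 1/2304; (3j)²=75/4004 [(5 3 4; 1 -3 2)], sign=+1
I_A²/I_B² = (11/1638)/(75/4004) = 242/675

242/675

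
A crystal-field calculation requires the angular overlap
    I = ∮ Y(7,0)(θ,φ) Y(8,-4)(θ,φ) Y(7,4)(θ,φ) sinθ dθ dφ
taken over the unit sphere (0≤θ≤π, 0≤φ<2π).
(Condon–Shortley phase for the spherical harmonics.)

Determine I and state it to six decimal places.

Checks pass: Σm=0; 22 even; l₃=7∈[1,15].
(2·7+1)(2·8+1)(2·7+1) = 3825
Δ: 8! 6! 8! / 23! → 1/22086194130
sum: t=1:−1/18289152000 t=2:+1/248832000 t=3:−1/24883200 t=4:+1/11943936 t=5:−1/24883200 t=6:+1/248832000 t=7:−1/18289152000 = 11/975421440
3j²(7 8 7; 0 0 0) = Δ·Π!·Σ² = 1750/289731  (sign -1)
sum: t=1:−1/2612736000 t=2:+1/248832000 t=3:−1/174182400 t=4:+1/836075520 = -19/20901888000
3j²(7 8 7; 0 -4 4) = Δ·Π!·Σ² = 133/50830  (sign +1)
combine: 4πI² = 3825·1750/289731·133/50830 = 91875/1519817
take √, sign -1: I = -0.06935824

-0.069358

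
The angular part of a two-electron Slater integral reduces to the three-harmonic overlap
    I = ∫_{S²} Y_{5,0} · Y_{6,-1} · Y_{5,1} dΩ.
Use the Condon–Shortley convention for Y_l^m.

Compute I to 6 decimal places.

-0.072607

Rules hold: Σm=0, L=16 even, 1≤5≤11.
N = 11·13·11 = 1573
Δ = 6!·4!·6!/17! = 1/28588560
Racah Σ t=1..5: t=1:−1/345600 t=2:+1/13824 t=3:−1/5184 t=4:+1/13824 t=5:−1/345600 = -7/129600
⇒ 3j(5 6 5; 0 0 0)² = 80/7293, sgn +1
Racah Σ t=1..5: t=1:−1/138240 t=2:+1/10368 t=3:−1/6912 t=4:+1/34560 t=5:−1/2073600 = -7/259200
⇒ 3j(5 6 5; 0 -1 1)² = 28/7293, sgn -1
4πI² = N·(3j₀)²·(3jₘ)² = 2240/33813
I = -1·√(0.0662467/4π) = -0.07260679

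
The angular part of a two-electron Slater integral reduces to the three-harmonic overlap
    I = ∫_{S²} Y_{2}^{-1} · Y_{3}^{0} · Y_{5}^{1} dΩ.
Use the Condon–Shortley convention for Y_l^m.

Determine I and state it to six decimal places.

-0.214318

Rules hold: Σm=0, L=10 even, 1≤5≤5.
N = 5·7·11 = 385
Δ = 0!·4!·6!/11! = 1/2310
Racah Σ t=0..0: t=0:+1/144 = 1/144
⇒ 3j(2 3 5; 0 0 0)² = 10/231, sgn -1
Racah Σ t=0..0: t=0:+1/216 = 1/216
⇒ 3j(2 3 5; -1 0 1)² = 8/231, sgn +1
4πI² = N·(3j₀)²·(3jₘ)² = 400/693
I = -1·√(0.577201/4π) = -0.21431790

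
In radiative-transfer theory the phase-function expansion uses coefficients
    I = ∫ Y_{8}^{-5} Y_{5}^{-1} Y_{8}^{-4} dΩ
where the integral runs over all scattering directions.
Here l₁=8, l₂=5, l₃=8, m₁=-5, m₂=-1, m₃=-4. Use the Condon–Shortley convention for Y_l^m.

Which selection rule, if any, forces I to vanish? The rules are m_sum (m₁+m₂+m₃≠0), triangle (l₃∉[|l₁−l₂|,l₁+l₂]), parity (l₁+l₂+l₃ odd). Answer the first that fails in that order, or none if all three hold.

azimuthal sum: -5 − 1 − 4 = -10  ✗
3 ≤ 8 ≤ 13 (triangle on l)
L = 8 + 5 + 8 = 21 (odd)

m_sum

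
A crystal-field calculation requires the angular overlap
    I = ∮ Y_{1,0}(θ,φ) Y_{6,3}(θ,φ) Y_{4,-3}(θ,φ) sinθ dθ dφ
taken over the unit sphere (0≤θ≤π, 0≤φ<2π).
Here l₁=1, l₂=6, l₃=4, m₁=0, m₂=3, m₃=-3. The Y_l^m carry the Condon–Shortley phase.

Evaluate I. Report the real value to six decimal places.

triangle: need 5≤l₃≤7, have 4; I=0

0.000000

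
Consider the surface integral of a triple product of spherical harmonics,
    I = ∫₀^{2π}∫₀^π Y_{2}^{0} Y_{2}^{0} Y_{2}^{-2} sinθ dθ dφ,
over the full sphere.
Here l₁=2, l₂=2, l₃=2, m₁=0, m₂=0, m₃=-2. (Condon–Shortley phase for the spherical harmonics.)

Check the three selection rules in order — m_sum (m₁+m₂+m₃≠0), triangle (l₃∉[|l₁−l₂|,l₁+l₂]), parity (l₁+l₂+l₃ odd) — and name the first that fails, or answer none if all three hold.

azimuthal sum: 0 + 0 − 2 = -2  ✗
0 ≤ 2 ≤ 4 (triangle on l)
L = 2 + 2 + 2 = 6 (even)

m_sum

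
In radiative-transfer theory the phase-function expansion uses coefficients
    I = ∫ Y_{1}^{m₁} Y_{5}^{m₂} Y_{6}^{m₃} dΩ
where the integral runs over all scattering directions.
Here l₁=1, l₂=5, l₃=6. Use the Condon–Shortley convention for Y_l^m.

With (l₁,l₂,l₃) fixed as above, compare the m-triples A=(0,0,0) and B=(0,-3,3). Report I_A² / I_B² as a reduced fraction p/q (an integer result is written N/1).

4/3

Same 1,5,6: normalisation and zero-m 3j drop out of the ratio.
A: Δ: 0! 2! 10! / 13! → 1/858; sum: t=0:+1/14400 = 1/14400; 3j²(1 5 6; 0 0 0) = Δ·Π!·Σ² = 6/143  (sign +1)
B: Δ: 0! 2! 10! / 13! → 1/858; sum: t=0:+1/80640 = 1/80640; 3j²(1 5 6; 0 -3 3) = Δ·Π!·Σ² = 9/286  (sign -1)
I_A²/I_B² = (6/143)/(9/286) = 4/3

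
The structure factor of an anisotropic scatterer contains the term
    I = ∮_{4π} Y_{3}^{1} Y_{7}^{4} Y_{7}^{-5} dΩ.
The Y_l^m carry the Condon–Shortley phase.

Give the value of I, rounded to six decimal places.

0.000000

l₁+l₂+l₃=17 is odd: 3j(l;000)=0 ⇒ I=0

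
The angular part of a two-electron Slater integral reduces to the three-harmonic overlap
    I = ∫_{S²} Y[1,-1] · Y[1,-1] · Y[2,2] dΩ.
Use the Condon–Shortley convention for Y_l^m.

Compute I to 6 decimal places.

m-sum 0 ✓  L=4 even ✓  0≤2≤2 ✓
Π(2lᵢ+1) = 3×3×5 = 45
triangle coeff Δ(1,1,2) = 1/30
Σ_t [0,0]: t=0:+1/1 = 1/1
(3j)²=2/15 [(1 1 2; 0 0 0)], sign=+1
Σ_t [0,0]: t=0:+1/4 = 1/4
(3j)²=1/5 [(1 1 2; -1 -1 2)], sign=+1
⇒ 4πI² = 6/5
I = (+1)√(6/5/(4π)) = 0.30901936

0.309019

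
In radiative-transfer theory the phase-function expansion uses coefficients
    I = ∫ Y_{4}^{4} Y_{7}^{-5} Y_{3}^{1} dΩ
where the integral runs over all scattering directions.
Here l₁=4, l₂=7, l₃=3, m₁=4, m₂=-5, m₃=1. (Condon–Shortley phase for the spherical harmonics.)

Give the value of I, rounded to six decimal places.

-0.149912

Checks pass: Σm=0; 14 even; l₃=3∈[3,11].
(2·4+1)(2·7+1)(2·3+1) = 945
Δ: 8! 0! 6! / 15! → 1/45045
sum: t=4:+1/20736 = 1/20736
3j²(4 7 3; 0 0 0) = Δ·Π!·Σ² = 35/1287  (sign -1)
sum: t=0:+1/1935360 = 1/1935360
3j²(4 7 3; 4 -5 1) = Δ·Π!·Σ² = 1/91  (sign +1)
combine: 4πI² = 945·35/1287·1/91 = 525/1859
take √, sign -1: I = -0.14991153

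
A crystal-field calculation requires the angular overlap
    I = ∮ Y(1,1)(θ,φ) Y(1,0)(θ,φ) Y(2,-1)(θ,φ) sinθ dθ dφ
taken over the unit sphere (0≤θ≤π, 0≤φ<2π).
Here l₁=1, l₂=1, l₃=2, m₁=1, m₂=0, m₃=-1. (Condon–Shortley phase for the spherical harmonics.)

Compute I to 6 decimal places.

m-sum 0 ✓  L=4 even ✓  0≤2≤2 ✓
Π(2lᵢ+1) = 3×3×5 = 45
triangle coeff Δ(1,1,2) = 1/30
Σ_t [0,0]: t=0:+1/1 = 1/1
(3j)²=2/15 [(1 1 2; 0 0 0)], sign=+1
Σ_t [0,0]: t=0:+1/2 = 1/2
(3j)²=1/10 [(1 1 2; 1 0 -1)], sign=-1
⇒ 4πI² = 3/5
I = (-1)√(3/5/(4π)) = -0.21850969

-0.218510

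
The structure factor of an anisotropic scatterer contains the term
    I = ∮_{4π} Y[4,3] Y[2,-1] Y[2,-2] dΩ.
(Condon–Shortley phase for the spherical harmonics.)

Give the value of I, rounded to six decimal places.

Checks pass: Σm=0; 8 even; l₃=2∈[2,6].
(2·4+1)(2·2+1)(2·2+1) = 225
Δ: 4! 4! 0! / 9! → 1/630
sum: t=2:+1/16 = 1/16
3j²(4 2 2; 0 0 0) = Δ·Π!·Σ² = 2/35  (sign +1)
sum: t=1:−1/144 = -1/144
3j²(4 2 2; 3 -1 -2) = Δ·Π!·Σ² = 1/18  (sign -1)
combine: 4πI² = 225·2/35·1/18 = 5/7
take √, sign -1: I = -0.23841361

-0.238414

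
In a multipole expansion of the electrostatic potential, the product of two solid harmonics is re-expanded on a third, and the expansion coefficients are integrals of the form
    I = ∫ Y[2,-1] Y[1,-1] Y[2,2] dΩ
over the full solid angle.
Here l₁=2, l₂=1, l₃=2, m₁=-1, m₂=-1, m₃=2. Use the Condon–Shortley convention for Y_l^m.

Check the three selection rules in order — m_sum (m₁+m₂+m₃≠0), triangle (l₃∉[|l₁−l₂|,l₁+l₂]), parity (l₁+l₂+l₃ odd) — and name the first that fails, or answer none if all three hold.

parity

m₁+m₂+m₃ = -1 − 1 + 2 = 0  ✓
triangle: |2−1|=1 ≤ l₃=2 ≤ 2+1=3  ✓
parity: l₁+l₂+l₃ = 5 is odd  ✗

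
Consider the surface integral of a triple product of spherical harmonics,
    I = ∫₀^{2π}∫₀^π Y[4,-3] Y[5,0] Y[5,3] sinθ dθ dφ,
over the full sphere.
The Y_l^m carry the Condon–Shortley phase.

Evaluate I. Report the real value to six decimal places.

Rules hold: Σm=0, L=14 even, 1≤5≤9.
N = 9·11·11 = 1089
Δ = 4!·4!·6!/15! = 1/3153150
Racah Σ t=0..4: t=0:+1/69120 t=1:−1/1728 t=2:+1/576 t=3:−1/1728 t=4:+1/69120 = 7/11520
⇒ 3j(4 5 5; 0 0 0)² = 2/143, sgn -1
Racah Σ t=3..4: t=3:−1/6912 t=4:+1/17280 = -1/11520
⇒ 3j(4 5 5; -3 0 3)² = 2/143, sgn -1
4πI² = N·(3j₀)²·(3jₘ)² = 36/169
I = +1·√(0.213018/4π) = 0.13019760

0.130198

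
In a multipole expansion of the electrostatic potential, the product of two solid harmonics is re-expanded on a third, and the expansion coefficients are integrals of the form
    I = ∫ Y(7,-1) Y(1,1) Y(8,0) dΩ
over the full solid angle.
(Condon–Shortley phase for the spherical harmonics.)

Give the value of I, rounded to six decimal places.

0.161907

Checks pass: Σm=0; 16 even; l₃=8∈[6,8].
(2·7+1)(2·1+1)(2·8+1) = 765
Δ: 0! 14! 2! / 17! → 1/2040
sum: t=0:+1/25401600 = 1/25401600
3j²(7 1 8; 0 0 0) = Δ·Π!·Σ² = 8/255  (sign +1)
sum: t=0:+1/58060800 = 1/58060800
3j²(7 1 8; -1 1 0) = Δ·Π!·Σ² = 7/510  (sign +1)
combine: 4πI² = 765·8/255·7/510 = 28/85
take √, sign +1: I = 0.16190663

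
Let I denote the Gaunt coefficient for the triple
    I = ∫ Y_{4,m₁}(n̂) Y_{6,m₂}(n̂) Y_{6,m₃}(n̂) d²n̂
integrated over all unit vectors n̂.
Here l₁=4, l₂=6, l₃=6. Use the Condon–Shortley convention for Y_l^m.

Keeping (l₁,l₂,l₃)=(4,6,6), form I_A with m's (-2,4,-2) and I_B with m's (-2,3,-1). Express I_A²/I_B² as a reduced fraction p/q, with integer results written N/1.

529/192

Shared (l₁,l₂,l₃)=(4,6,6): N and (l;000)² cancel in I_A²/I_B².
A: Δ = 4!·4!·8!/17! = 1/15315300; Racah Σ t=2..4: t=2:+1/3870720 t=3:−1/181440 t=4:+1/138240 = 23/11612160; ⇒ 3j(4 6 6; -2 4 -2)² = 529/204204, sgn +1
B: Δ = 4!·4!·8!/17! = 1/15315300; Racah Σ t=2..4: t=2:+1/483840 t=3:−1/51840 t=4:+1/69120 = -1/362880; ⇒ 3j(4 6 6; -2 3 -1)² = 16/17017, sgn +1
I_A²/I_B² = (529/204204)/(16/17017) = 529/192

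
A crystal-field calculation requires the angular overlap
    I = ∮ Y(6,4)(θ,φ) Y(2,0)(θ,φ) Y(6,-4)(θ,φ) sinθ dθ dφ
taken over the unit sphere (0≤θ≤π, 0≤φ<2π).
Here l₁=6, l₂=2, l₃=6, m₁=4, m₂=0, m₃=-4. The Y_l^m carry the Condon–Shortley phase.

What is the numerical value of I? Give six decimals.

-0.022938

Checks pass: Σm=0; 14 even; l₃=6∈[4,8].
(2·6+1)(2·2+1)(2·6+1) = 845
Δ: 2! 10! 2! / 15! → 1/90090
sum: t=0:+1/69120 t=1:−1/14400 t=2:+1/69120 = -7/172800
3j²(6 2 6; 0 0 0) = Δ·Π!·Σ² = 14/715  (sign -1)
sum: t=0:+1/322560 t=1:−1/362880 t=2:+1/14515200 = 1/2419200
3j²(6 2 6; 4 0 -4) = Δ·Π!·Σ² = 2/5005  (sign +1)
combine: 4πI² = 845·14/715·2/5005 = 4/605
take √, sign -1: I = -0.02293757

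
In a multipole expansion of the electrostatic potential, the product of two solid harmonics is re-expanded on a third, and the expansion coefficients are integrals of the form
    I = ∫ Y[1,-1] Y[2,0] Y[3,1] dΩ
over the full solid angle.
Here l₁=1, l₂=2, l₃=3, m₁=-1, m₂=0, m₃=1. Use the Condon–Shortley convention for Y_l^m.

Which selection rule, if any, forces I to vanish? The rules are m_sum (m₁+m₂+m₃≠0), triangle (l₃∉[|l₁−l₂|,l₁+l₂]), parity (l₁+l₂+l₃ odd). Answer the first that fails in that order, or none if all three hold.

m₁+m₂+m₃ = -1 + 0 + 1 = 0  ✓
triangle: |1−2|=1 ≤ l₃=3 ≤ 1+2=3  ✓
parity: l₁+l₂+l₃ = 6 is even  ✓

none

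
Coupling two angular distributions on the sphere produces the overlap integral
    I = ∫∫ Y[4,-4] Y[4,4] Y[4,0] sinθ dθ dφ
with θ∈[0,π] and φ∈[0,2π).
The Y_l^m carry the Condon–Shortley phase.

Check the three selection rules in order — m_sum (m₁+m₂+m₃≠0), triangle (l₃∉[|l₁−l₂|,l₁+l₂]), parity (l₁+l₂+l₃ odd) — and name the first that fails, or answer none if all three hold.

azimuthal sum: -4 + 4 + 0 = 0  ✓
0 ≤ 4 ≤ 8 (triangle on l)  ✓
L = 4 + 4 + 4 = 12 (even)  ✓

none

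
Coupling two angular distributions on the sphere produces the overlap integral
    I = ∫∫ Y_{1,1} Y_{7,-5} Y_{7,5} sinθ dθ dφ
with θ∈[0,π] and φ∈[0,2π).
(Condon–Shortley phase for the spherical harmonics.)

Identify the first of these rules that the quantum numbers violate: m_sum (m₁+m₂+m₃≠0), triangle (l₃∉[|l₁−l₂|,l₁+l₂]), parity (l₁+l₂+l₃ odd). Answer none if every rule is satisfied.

m_sum

azimuthal sum: 1 − 5 + 5 = 1  ✗
6 ≤ 7 ≤ 8 (triangle on l)
L = 1 + 7 + 7 = 15 (odd)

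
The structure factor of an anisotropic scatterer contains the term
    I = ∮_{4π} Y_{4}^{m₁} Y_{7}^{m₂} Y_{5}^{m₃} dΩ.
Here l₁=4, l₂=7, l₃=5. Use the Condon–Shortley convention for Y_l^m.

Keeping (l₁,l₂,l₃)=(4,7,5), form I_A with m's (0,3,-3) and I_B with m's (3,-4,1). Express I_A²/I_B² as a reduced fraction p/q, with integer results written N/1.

2645/3234

l's match ⇒ only the (l;m) 3-j factors differ between A and B.
A: triangle coeff Δ(4,7,5) = 1/6126120; Σ_t [2,4]: t=2:+1/3870720 t=3:−1/181440 t=4:+1/138240 = 23/11612160; (3j)²=529/204204 [(4 7 5; 0 3 -3)], sign=+1
B: triangle coeff Δ(4,7,5) = 1/6126120; Σ_t [0,1]: t=0:+1/518400 t=1:−1/345600 = -1/1036800; (3j)²=7/2210 [(4 7 5; 3 -4 1)], sign=-1
I_A²/I_B² = (529/204204)/(7/2210) = 2645/3234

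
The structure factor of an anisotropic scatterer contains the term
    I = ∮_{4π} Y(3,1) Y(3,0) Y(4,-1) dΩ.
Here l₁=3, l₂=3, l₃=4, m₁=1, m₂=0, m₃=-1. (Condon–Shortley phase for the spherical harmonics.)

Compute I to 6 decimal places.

m-sum 0 ✓  L=10 even ✓  0≤4≤6 ✓
Π(2lᵢ+1) = 7×7×9 = 441
triangle coeff Δ(3,3,4) = 1/34650
Σ_t [0,2]: t=0:+1/72 t=1:−1/16 t=2:+1/72 = -5/144
(3j)²=2/77 [(3 3 4; 0 0 0)], sign=-1
Σ_t [0,2]: t=0:+1/48 t=1:−1/24 t=2:+1/288 = -5/288
(3j)²=5/462 [(3 3 4; 1 0 -1)], sign=+1
⇒ 4πI² = 15/121
I = (-1)√(15/121/(4π)) = -0.09932258

-0.099323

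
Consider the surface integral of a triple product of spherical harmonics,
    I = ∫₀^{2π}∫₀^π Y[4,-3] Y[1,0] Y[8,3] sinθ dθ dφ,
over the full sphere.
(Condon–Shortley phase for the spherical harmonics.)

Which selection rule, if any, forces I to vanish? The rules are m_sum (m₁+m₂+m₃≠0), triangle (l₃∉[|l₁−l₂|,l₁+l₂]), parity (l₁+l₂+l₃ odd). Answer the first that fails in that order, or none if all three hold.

triangle

m₁+m₂+m₃ = -3 + 0 + 3 = 0  ✓
triangle: |4−1|=3 ≤ l₃=8 ≤ 4+1=5  ✗
parity: l₁+l₂+l₃ = 13 is odd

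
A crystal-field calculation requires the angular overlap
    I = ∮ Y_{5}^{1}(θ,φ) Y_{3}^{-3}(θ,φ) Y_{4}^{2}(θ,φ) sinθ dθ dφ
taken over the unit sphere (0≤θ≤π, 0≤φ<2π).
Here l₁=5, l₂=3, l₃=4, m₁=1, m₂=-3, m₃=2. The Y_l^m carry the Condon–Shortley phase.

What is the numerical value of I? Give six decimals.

m-sum 0 ✓  L=12 even ✓  2≤4≤8 ✓
Π(2lᵢ+1) = 11×7×9 = 693
triangle coeff Δ(5,3,4) = 1/180180
Σ_t [1,3]: t=1:−1/576 t=2:+1/144 t=3:−1/576 = 1/288
(3j)²=20/1001 [(5 3 4; 0 0 0)], sign=+1
Σ_t [0,0]: t=0:+1/2304 = 1/2304
(3j)²=75/4004 [(5 3 4; 1 -3 2)], sign=+1
⇒ 4πI² = 3375/13013
I = (+1)√(3375/13013/(4π)) = 0.14366244

0.143662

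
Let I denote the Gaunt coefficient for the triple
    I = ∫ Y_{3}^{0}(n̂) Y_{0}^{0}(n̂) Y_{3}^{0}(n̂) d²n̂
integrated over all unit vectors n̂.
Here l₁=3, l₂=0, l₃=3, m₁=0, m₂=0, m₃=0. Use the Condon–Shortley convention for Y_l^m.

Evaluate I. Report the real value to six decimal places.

0.282095

m-sum 0 ✓  L=6 even ✓  3≤3≤3 ✓
Π(2lᵢ+1) = 7×1×7 = 49
triangle coeff Δ(3,0,3) = 1/7
Σ_t [0,0]: t=0:+1/36 = 1/36
(3j)²=1/7 [(3 0 3; 0 0 0)], sign=-1
(m-triple is (0,0,0) — same symbol as above.)
⇒ 4πI² = 1/1
I = (+1)√(1/1/(4π)) = 0.28209479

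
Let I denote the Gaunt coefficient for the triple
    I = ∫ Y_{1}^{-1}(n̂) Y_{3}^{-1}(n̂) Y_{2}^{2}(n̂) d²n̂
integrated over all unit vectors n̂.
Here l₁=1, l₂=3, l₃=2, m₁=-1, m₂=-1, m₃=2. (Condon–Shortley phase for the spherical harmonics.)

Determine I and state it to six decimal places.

Rules hold: Σm=0, L=6 even, 2≤2≤4.
N = 3·7·5 = 105
Δ = 2!·0!·4!/7! = 1/105
Racah Σ t=1..1: t=1:−1/4 = -1/4
⇒ 3j(1 3 2; 0 0 0)² = 3/35, sgn -1
Racah Σ t=2..2: t=2:+1/48 = 1/48
⇒ 3j(1 3 2; -1 -1 2)² = 1/105, sgn +1
4πI² = N·(3j₀)²·(3jₘ)² = 3/35
I = -1·√(0.0857143/4π) = -0.08258890

-0.082589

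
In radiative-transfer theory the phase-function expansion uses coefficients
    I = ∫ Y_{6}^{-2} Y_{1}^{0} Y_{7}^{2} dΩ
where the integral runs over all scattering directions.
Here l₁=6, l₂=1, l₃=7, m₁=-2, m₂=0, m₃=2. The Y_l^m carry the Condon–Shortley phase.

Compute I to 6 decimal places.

0.234717

m-sum 0 ✓  L=14 even ✓  5≤7≤7 ✓
Π(2lᵢ+1) = 13×3×15 = 585
triangle coeff Δ(6,1,7) = 1/1365
Σ_t [0,0]: t=0:+1/518400 = 1/518400
(3j)²=7/195 [(6 1 7; 0 0 0)], sign=-1
Σ_t [0,0]: t=0:+1/967680 = 1/967680
(3j)²=3/91 [(6 1 7; -2 0 2)], sign=-1
⇒ 4πI² = 9/13
I = (+1)√(9/13/(4π)) = 0.23471705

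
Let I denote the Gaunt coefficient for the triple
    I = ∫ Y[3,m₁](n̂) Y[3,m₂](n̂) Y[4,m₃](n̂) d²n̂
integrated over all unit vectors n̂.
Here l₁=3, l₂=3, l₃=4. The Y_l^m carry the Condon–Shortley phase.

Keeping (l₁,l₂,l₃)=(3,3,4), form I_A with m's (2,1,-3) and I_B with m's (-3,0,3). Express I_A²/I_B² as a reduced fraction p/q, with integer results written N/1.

Shared (l₁,l₂,l₃)=(3,3,4): N and (l;000)² cancel in I_A²/I_B².
A: Δ = 2!·4!·4!/11! = 1/34650; Racah Σ t=0..1: t=0:+1/288 t=1:−1/144 = -1/288; ⇒ 3j(3 3 4; 2 1 -3)² = 1/99, sgn +1
B: Δ = 2!·4!·4!/11! = 1/34650; Racah Σ t=2..2: t=2:+1/288 = 1/288; ⇒ 3j(3 3 4; -3 0 3)² = 1/22, sgn -1
I_A²/I_B² = (1/99)/(1/22) = 2/9

2/9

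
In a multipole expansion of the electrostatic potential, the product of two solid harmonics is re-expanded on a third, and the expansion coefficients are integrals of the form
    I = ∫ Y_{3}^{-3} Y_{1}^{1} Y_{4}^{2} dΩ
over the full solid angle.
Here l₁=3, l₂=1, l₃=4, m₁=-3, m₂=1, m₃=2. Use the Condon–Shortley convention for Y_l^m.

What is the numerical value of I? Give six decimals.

0.061558

Checks pass: Σm=0; 8 even; l₃=4∈[2,4].
(2·3+1)(2·1+1)(2·4+1) = 189
Δ: 0! 6! 2! / 9! → 1/252
sum: t=0:+1/36 = 1/36
3j²(3 1 4; 0 0 0) = Δ·Π!·Σ² = 4/63  (sign +1)
sum: t=0:+1/1440 = 1/1440
3j²(3 1 4; -3 1 2) = Δ·Π!·Σ² = 1/252  (sign +1)
combine: 4πI² = 189·4/63·1/252 = 1/21
take √, sign +1: I = 0.06155813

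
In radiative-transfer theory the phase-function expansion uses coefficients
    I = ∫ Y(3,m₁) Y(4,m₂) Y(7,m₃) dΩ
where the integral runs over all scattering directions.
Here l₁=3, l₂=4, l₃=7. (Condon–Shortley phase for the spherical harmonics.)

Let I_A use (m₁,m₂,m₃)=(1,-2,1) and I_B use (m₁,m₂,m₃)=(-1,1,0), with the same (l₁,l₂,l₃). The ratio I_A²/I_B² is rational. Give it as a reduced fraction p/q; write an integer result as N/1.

l's match ⇒ only the (l;m) 3-j factors differ between A and B.
A: triangle coeff Δ(3,4,7) = 1/45045; Σ_t [0,0]: t=0:+1/69120 = 1/69120; (3j)²=4/429 [(3 4 7; 1 -2 1)], sign=+1
B: triangle coeff Δ(3,4,7) = 1/45045; Σ_t [0,0]: t=0:+1/34560 = 1/34560; (3j)²=7/429 [(3 4 7; -1 1 0)], sign=-1
I_A²/I_B² = (4/429)/(7/429) = 4/7

4/7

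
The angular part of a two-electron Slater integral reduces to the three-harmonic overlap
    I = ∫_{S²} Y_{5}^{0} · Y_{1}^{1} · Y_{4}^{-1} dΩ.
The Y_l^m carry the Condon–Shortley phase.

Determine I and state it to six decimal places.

Checks pass: Σm=0; 10 even; l₃=4∈[4,6].
(2·5+1)(2·1+1)(2·4+1) = 297
Δ: 2! 8! 0! / 11! → 1/495
sum: t=1:−1/576 = -1/576
3j²(5 1 4; 0 0 0) = Δ·Π!·Σ² = 5/99  (sign -1)
sum: t=2:+1/1440 = 1/1440
3j²(5 1 4; 0 1 -1) = Δ·Π!·Σ² = 2/99  (sign -1)
combine: 4πI² = 297·5/99·2/99 = 10/33
take √, sign +1: I = 0.15528807

0.155288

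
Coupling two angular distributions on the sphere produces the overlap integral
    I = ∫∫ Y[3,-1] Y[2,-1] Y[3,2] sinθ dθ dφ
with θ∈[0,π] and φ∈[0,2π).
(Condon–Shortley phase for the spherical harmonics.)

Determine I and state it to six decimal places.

Rules hold: Σm=0, L=8 even, 1≤3≤5.
N = 7·5·7 = 245
Δ = 2!·4!·2!/9! = 1/3780
Racah Σ t=0..2: t=0:+1/24 t=1:−1/4 t=2:+1/24 = -1/6
⇒ 3j(3 2 3; 0 0 0)² = 4/105, sgn +1
Racah Σ t=0..1: t=0:+1/48 t=1:−1/12 = -1/16
⇒ 3j(3 2 3; -1 -1 2)² = 1/28, sgn +1
4πI² = N·(3j₀)²·(3jₘ)² = 1/3
I = +1·√(0.333333/4π) = 0.16286750

0.162868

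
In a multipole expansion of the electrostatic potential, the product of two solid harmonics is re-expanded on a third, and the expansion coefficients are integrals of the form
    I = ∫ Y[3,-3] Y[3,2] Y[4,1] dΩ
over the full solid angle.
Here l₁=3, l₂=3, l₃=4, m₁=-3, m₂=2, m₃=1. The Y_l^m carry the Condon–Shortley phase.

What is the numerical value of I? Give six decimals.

0.140463

Checks pass: Σm=0; 10 even; l₃=4∈[0,6].
(2·3+1)(2·3+1)(2·4+1) = 441
Δ: 2! 4! 4! / 11! → 1/34650
sum: t=0:+1/72 t=1:−1/16 t=2:+1/72 = -5/144
3j²(3 3 4; 0 0 0) = Δ·Π!·Σ² = 2/77  (sign -1)
sum: t=2:+1/288 = 1/288
3j²(3 3 4; -3 2 1) = Δ·Π!·Σ² = 5/231  (sign -1)
combine: 4πI² = 441·2/77·5/231 = 30/121
take √, sign +1: I = 0.14046335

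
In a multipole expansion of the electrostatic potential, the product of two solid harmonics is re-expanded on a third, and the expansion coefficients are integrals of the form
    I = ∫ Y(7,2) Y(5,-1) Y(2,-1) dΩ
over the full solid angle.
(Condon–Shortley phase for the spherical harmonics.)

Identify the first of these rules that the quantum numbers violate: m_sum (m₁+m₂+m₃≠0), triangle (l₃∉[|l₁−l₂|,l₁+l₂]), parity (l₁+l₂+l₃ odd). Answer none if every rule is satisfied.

none

m₁+m₂+m₃ = 2 − 1 − 1 = 0  ✓
triangle: |7−5|=2 ≤ l₃=2 ≤ 7+5=12  ✓
parity: l₁+l₂+l₃ = 14 is even  ✓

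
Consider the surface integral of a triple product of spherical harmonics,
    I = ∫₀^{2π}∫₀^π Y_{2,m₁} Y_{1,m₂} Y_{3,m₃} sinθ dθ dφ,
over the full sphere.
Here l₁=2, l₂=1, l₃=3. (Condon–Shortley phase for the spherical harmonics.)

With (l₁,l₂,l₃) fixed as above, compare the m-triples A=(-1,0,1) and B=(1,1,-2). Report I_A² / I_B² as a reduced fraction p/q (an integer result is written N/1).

Shared (l₁,l₂,l₃)=(2,1,3): N and (l;000)² cancel in I_A²/I_B².
A: Δ = 0!·4!·2!/7! = 1/105; Racah Σ t=0..0: t=0:+1/6 = 1/6; ⇒ 3j(2 1 3; -1 0 1)² = 8/105, sgn +1
B: Δ = 0!·4!·2!/7! = 1/105; Racah Σ t=0..0: t=0:+1/12 = 1/12; ⇒ 3j(2 1 3; 1 1 -2)² = 2/21, sgn -1
I_A²/I_B² = (8/105)/(2/21) = 4/5

4/5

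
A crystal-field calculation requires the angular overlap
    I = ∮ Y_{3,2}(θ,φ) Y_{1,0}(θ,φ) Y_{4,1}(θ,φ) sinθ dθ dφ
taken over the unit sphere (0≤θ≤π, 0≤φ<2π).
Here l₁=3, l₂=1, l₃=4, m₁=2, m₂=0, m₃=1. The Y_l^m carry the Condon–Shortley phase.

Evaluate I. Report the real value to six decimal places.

0.000000

m-sum = 2 + 0 + 1 = 3 ≠ 0 ⇒ I = 0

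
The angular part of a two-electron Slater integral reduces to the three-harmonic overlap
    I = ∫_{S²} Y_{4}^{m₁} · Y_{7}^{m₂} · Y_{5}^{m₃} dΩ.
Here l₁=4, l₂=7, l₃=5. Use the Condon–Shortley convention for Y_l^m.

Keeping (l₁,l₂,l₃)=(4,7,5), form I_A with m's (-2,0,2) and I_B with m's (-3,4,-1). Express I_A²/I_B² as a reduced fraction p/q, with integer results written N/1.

1024/231

Same 4,7,5: normalisation and zero-m 3j drop out of the ratio.
A: Δ: 6! 2! 8! / 17! → 1/6126120; sum: t=4:+1/69120 t=5:−1/172800 t=6:+1/7257600 = 1/113400; 3j²(4 7 5; -2 0 2) = Δ·Π!·Σ² = 512/36465  (sign -1)
B: Δ: 6! 2! 8! / 17! → 1/6126120; sum: t=5:−1/345600 t=6:+1/518400 = -1/1036800; 3j²(4 7 5; -3 4 -1) = Δ·Π!·Σ² = 7/2210  (sign -1)
I_A²/I_B² = (512/36465)/(7/2210) = 1024/231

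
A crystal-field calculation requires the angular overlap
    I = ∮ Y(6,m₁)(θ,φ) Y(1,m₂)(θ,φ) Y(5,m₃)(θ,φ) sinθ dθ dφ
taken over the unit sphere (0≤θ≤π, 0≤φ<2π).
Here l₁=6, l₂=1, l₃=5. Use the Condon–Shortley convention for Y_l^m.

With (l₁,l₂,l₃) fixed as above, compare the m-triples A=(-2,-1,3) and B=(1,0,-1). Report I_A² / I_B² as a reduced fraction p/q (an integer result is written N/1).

l's match ⇒ only the (l;m) 3-j factors differ between A and B.
A: triangle coeff Δ(6,1,5) = 1/858; Σ_t [0,0]: t=0:+1/161280 = 1/161280; (3j)²=1/143 [(6 1 5; -2 -1 3)], sign=+1
B: triangle coeff Δ(6,1,5) = 1/858; Σ_t [1,1]: t=1:−1/17280 = -1/17280; (3j)²=35/858 [(6 1 5; 1 0 -1)], sign=-1
I_A²/I_B² = (1/143)/(35/858) = 6/35

6/35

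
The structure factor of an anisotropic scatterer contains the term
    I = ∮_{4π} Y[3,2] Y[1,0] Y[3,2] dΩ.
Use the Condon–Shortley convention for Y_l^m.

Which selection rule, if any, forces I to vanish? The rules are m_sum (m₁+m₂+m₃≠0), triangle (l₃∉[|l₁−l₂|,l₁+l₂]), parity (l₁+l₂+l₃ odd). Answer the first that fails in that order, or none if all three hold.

m₁+m₂+m₃ = 2 + 0 + 2 = 4  ✗
triangle: |3−1|=2 ≤ l₃=3 ≤ 3+1=4
parity: l₁+l₂+l₃ = 7 is odd

m_sum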